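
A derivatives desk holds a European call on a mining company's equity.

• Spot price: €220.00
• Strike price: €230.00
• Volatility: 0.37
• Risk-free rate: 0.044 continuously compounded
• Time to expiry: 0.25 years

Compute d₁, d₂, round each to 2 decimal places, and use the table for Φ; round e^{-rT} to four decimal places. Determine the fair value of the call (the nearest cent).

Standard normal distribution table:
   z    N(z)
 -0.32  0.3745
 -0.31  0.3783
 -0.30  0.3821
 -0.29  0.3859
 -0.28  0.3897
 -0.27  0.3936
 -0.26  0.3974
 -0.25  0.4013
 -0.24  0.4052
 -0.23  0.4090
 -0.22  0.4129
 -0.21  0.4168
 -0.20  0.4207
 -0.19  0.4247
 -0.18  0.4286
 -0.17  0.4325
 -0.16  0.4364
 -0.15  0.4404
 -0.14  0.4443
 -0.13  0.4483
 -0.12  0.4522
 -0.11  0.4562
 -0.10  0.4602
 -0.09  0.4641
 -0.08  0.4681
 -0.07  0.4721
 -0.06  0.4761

€12.56

σ√T = 0.37 × 0.5000 = 0.1850
ln(S/K) + (r + σ²/2)T = ln(220/230) + (0.044 + 0.37²/2)·0.25 = -0.0445 + 0.0281 = -0.0163
d₁ = -0.0163 / 0.1850 = -0.0883 ⇒ -0.09
d₂ = d₁ − σ√T = -0.0883 − 0.1850 = -0.2733 ⇒ -0.27
exp(−rT) = exp(−0.044·0.25) = 0.9891
N(d₁) = N(-0.09) = 0.4641;  N(d₂) = N(-0.27) = 0.3936
C = 220·0.4641 − 230·0.9891·0.3936 = 102.1020 − 89.5412 = 12.5608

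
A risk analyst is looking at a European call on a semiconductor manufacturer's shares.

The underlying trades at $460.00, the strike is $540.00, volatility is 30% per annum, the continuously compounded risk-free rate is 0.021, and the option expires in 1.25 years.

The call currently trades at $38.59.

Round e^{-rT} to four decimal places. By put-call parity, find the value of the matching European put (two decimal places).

exp(−rT) = exp(−0.021·1.25) = 0.9741
Put-call parity: C − P = S − K·e^(−rT) = 460 − 540·0.9741 = 460 − 526.0140 = -66.0140
P = C − (C − P) = 38.59 − (-66.0140) = 104.6040

$104.60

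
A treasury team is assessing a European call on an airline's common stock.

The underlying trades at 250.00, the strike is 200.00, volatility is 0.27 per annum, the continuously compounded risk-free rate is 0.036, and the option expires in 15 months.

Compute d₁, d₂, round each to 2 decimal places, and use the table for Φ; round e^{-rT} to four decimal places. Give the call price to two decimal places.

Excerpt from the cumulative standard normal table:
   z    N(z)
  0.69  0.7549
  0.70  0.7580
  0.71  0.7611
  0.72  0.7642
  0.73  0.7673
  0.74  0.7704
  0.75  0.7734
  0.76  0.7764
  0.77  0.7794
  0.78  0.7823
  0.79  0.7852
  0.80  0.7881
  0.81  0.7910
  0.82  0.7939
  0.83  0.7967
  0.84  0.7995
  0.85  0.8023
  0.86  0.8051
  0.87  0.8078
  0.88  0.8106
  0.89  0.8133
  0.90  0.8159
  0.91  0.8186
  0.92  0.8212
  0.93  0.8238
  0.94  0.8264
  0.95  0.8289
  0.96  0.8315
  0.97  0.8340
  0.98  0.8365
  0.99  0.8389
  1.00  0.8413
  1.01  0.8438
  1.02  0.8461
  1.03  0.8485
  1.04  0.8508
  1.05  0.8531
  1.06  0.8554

65.40

T = 1.25;  σ√T = 0.3019
d₁ = [ln(250/200) + (0.036 + 0.27²/2)·1.25] / 0.3019 = [0.2231 + 0.0906] / 0.3019 = 1.0392 which rounds to 1.04
d₂ = d₁ − σ√T = 1.0392 − 0.3019 = 0.7373 which rounds to 0.74
e^(−rT) = e^(−0.036·1.25) = 0.9560
N(d₁) = N(1.04) = 0.8508;  N(d₂) = N(0.74) = 0.7704
C = 250·0.8508 − 200·0.9560·0.7704 = 212.7000 − 147.3005 = 65.3995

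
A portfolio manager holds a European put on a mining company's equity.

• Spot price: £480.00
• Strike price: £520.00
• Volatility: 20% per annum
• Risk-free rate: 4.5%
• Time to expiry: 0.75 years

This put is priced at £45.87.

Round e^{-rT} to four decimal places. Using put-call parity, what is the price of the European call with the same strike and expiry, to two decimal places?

exp(−rT) = exp(−0.045·0.75) = 0.9668
Put-call parity: C − P = S − K·e^(−rT) = 480 − 520·0.9668 = 480 − 502.7360 = -22.7360
C = P + (C − P) = 45.87 + (-22.7360) = 23.1340

£23.13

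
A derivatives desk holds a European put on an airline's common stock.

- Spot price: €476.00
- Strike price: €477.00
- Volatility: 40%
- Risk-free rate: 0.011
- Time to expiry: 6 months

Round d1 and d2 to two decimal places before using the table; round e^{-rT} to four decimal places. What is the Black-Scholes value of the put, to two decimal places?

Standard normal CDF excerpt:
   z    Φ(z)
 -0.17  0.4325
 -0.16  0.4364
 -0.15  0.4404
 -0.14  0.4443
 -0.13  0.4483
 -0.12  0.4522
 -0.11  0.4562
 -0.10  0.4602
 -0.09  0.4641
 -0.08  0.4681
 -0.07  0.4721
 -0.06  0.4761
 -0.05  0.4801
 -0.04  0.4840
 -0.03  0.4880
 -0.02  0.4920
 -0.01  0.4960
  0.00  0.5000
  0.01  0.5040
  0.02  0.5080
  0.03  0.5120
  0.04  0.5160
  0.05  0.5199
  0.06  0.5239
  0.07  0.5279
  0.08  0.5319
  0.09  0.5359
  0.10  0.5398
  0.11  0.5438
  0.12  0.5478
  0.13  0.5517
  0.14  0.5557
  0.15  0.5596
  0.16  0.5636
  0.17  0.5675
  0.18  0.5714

€52.08

σ√T = 0.4·√0.5 = 0.2828
d₁ = [ln(476/477) + (0.011 + ½·0.4²)·0.5] / (σ√T) = (-0.0021 + 0.0455) / 0.2828 = 0.1534 ≈ 0.15
d₂ = 0.1534 − 0.2828 = -0.1294 ≈ -0.13
exp(−rT) = exp(−0.011·0.5) = 0.9945
N(−d₂) = N(0.13) = 0.5517;  N(−d₁) = N(-0.15) = 0.4404
P = 477·0.9945·0.5517 − 476·0.4404 = 261.7135 − 209.6304 = 52.0831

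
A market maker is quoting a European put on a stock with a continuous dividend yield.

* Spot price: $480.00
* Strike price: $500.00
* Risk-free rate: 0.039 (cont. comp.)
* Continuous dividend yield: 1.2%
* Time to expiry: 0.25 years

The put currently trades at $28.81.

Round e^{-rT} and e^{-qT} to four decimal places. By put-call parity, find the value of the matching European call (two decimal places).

$12.22

exp(−qT) = exp(−0.012·0.25) = 0.9970;  exp(−rT) = exp(−0.039·0.25) = 0.9903
Put-call parity: C − P = S·e^(−qT) − K·e^(−rT) = 480·0.9970 − 500·0.9903 = 478.5600 − 495.1500 = -16.5900
C = P + (C − P) = 28.81 + (-16.5900) = 12.2200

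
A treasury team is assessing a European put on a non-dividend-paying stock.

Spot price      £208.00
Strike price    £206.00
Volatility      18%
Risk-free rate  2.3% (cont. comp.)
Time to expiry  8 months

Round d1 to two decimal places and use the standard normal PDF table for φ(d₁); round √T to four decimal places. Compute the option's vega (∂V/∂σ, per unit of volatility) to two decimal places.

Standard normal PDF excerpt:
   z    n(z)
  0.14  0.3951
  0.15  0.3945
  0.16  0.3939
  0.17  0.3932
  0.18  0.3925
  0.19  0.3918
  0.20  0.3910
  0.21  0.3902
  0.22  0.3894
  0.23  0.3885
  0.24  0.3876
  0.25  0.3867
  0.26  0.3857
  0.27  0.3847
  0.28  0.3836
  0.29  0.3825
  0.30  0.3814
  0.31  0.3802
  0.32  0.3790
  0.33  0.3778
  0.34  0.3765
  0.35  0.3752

σ√T = 0.18·√0.6667 = 0.1470
ln(S/K) + (r + σ²/2)T = ln(208/206) + (0.023 + 0.18²/2)·0.6667 = 0.0097 + 0.0261 = 0.0358
d₁ = 0.0358 / 0.1470 = 0.2436 → 0.24
√T = √0.6667 = 0.8165
φ(d₁) = φ(0.24) = 0.3876
vega = S·φ(d₁)·√T = 208·0.3876·0.8165 = 65.8269

65.83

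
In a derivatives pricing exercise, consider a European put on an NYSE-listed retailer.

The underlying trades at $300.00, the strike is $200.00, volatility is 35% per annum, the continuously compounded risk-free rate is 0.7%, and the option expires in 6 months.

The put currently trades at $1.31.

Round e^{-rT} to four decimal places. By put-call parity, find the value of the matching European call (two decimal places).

e^(−rT) = e^(−0.007·0.5) = 0.9965
Put-call parity: C − P = S − K·e^(−rT) = 300 − 200·0.9965 = 300 − 199.3000 = 100.7000
C = P + (C − P) = 1.31 + (100.7000) = 102.0100

$102.01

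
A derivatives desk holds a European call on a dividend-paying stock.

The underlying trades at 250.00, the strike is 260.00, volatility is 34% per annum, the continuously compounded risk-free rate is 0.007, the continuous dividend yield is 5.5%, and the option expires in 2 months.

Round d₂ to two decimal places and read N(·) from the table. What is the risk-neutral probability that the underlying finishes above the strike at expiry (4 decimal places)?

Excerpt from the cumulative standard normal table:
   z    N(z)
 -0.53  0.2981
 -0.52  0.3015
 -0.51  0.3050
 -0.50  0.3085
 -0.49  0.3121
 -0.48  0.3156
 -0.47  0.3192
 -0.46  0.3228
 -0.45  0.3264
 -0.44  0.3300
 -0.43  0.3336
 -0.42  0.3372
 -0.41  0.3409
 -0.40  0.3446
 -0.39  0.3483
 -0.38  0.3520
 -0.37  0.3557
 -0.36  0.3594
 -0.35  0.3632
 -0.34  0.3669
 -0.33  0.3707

σ√T = 0.34·√0.1667 = 0.1388
d₁ = [ln(250/260) + (0.007 − 0.055 + 0.34²/2)·0.1667] / 0.1388 = [-0.0392 + 0.0016] / 0.1388 = -0.2708 → -0.27
d₂ = d₁ − σ√T = -0.2708 − 0.1388 = -0.4096 → -0.41
Pr(exercise) under Q = N(d₂) = 0.3409

0.3409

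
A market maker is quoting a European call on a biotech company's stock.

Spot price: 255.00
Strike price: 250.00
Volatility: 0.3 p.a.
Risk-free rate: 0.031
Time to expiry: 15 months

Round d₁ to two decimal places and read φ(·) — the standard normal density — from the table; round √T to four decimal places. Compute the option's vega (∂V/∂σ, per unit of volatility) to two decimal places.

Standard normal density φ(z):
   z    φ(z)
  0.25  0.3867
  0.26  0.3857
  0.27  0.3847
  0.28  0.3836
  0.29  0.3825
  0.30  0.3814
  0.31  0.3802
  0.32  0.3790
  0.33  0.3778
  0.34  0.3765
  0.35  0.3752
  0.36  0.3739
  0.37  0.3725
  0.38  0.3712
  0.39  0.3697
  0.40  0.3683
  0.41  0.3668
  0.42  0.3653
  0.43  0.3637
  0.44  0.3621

σ√T = 0.3 × 1.1180 = 0.3354
d₁ = [ln(255/250) + (0.031 + 0.3²/2)·1.25] / 0.3354 = [0.0198 + 0.0950] / 0.3354 = 0.3423 which rounds to 0.34
√T = √1.25 = 1.1180
φ(d₁) = φ(0.34) = 0.3765
vega = S·φ(d₁)·√T = 255·0.3765·1.1180 = 107.3364

107.34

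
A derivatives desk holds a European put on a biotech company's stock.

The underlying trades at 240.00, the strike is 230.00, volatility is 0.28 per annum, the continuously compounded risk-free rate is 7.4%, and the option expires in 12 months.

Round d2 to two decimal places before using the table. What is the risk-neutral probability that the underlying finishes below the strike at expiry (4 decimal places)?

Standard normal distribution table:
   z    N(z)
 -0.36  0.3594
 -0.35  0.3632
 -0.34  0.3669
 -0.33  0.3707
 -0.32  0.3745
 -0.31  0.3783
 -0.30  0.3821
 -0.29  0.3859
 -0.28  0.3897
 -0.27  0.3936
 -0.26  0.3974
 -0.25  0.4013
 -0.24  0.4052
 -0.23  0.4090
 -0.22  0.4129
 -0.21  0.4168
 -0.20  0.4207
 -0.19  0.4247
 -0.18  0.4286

σ√T = 0.28·√1 = 0.2800
d₁ = [ln(240/230) + (0.074 + ½·0.28²)·1] / (σ√T) = (0.0426 + 0.1132) / 0.2800 = 0.5563 which rounds to 0.56
d₂ = 0.5563 − 0.2800 = 0.2763 which rounds to 0.28
Pr(exercise) under Q = N(−d₂) = N(-0.28) = 0.3897

0.3897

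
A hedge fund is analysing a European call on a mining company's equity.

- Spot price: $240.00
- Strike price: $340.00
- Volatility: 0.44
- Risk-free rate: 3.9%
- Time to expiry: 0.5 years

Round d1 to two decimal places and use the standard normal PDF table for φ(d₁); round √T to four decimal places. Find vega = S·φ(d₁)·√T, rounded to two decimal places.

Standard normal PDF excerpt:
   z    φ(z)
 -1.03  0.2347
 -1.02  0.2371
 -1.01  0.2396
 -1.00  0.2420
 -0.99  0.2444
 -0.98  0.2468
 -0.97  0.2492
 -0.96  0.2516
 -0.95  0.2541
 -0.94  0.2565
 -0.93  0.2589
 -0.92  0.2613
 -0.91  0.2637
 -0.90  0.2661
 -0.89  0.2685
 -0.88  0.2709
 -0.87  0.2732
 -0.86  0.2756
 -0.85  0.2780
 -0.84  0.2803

T = 0.5;  σ√T = 0.3111
d₁ = [ln(240/340) + (0.039 + 0.44²/2)·0.5] / 0.3111 = [-0.3483 + 0.0679] / 0.3111 = -0.9013 → -0.90
√T = √0.5 = 0.7071
φ(d₁) = φ(-0.90) = 0.2661
vega = S·φ(d₁)·√T = 240·0.2661·0.7071 = 45.1582
(Vega is the same for a European call and put with the same parameters.)

45.16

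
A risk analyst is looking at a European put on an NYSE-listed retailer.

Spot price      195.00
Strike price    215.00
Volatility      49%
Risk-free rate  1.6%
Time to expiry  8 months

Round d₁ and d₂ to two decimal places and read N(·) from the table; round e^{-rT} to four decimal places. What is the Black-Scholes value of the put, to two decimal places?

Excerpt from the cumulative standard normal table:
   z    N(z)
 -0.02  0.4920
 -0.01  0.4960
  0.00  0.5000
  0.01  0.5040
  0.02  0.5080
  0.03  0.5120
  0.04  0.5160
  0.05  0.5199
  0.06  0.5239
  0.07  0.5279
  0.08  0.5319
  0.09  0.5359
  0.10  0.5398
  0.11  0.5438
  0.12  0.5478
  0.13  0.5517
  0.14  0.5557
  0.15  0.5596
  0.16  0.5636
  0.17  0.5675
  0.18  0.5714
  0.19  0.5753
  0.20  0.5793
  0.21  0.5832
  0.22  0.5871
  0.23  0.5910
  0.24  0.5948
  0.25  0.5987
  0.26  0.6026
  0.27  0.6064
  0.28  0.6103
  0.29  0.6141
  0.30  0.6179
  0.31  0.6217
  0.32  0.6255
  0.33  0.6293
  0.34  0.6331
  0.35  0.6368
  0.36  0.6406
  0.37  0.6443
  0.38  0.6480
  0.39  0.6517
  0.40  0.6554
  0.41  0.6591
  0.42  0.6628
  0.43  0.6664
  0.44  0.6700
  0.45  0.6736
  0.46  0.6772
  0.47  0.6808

σ√T = 0.49 × 0.8165 = 0.4001
d₁ = [ln(195/215) + (0.016 + ½·0.49²)·0.6667] / (σ√T) = (-0.0976 + 0.0907) / 0.4001 = -0.0173 ⇒ -0.02
d₂ = -0.0173 − 0.4001 = -0.4174 ⇒ -0.42
e^(−rT) = e^(−0.016·0.6667) = 0.9894
P = 215·0.9894·N(0.42) − 195·N(0.02) = 215·0.9894·0.6628 − 195·0.5080 = 140.9915 − 99.0600 = 41.9315

41.93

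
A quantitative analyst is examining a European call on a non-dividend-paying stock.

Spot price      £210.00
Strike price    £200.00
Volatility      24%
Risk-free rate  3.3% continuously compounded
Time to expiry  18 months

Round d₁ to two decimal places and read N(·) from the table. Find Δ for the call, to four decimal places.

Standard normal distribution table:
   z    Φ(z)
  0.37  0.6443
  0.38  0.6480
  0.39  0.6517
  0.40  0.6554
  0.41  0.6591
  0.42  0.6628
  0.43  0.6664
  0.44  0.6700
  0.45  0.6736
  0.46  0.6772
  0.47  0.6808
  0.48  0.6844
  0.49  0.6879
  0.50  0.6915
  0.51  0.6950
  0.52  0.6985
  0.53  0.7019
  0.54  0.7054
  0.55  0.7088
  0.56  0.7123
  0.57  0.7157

σ√T = 0.24 × 1.2247 = 0.2939
ln(S/K) + (r + σ²/2)T = ln(210/200) + (0.033 + 0.24²/2)·1.5 = 0.0488 + 0.0927 = 0.1415
d₁ = 0.1415 / 0.2939 = 0.4814 which rounds to 0.48
N(d₁) = N(0.48) = 0.6844
Δ_call = N(d₁) = 0.6844

0.6844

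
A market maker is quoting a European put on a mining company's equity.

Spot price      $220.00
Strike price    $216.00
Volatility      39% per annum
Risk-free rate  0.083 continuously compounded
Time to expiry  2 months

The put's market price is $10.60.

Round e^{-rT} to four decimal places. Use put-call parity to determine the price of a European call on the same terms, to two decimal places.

$17.56

exp(−rT) = exp(−0.083·0.1667) = 0.9863
Put-call parity: C − P = S − K·e^(−rT) = 220 − 216·0.9863 = 220 − 213.0408 = 6.9592
C = P + (C − P) = 10.60 + (6.9592) = 17.5592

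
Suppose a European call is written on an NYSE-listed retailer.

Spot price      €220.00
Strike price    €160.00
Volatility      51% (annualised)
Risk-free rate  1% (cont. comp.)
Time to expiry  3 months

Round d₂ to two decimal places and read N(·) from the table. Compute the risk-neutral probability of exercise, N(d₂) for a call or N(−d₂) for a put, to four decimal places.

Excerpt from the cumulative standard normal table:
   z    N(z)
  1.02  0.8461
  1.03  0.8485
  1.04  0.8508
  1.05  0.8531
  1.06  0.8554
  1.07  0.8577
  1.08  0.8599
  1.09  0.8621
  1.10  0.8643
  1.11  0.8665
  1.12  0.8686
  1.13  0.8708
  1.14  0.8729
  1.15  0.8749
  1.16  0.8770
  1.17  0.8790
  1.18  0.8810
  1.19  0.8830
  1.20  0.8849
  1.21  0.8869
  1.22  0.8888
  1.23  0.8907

T = 0.25;  σ√T = 0.2550
d₁ = [ln(220/160) + (0.01 + 0.51²/2)·0.25] / 0.2550 = [0.3185 + 0.0350] / 0.2550 = 1.3861 → 1.39
d₂ = d₁ − σ√T = 1.3861 − 0.2550 = 1.1311 → 1.13
Risk-neutral Pr[S_T > K] = N(d₂) = N(1.13) = 0.8708

0.8708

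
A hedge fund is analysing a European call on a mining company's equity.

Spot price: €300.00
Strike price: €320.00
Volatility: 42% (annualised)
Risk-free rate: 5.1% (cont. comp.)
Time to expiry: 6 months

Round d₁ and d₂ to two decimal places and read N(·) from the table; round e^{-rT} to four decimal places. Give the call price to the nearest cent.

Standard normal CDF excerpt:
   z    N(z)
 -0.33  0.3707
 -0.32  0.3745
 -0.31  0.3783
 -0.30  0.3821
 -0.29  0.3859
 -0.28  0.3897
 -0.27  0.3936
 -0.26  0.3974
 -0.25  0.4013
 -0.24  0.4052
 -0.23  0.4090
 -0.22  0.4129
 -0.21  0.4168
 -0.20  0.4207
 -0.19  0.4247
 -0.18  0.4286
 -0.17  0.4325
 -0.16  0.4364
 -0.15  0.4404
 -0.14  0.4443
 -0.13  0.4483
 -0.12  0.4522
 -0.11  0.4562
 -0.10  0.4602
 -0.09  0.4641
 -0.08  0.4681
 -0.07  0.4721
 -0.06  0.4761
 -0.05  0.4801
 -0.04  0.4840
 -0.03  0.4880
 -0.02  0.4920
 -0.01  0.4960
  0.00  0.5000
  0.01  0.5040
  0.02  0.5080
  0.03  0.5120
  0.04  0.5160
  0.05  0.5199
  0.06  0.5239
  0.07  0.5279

€30.84

σ√T = 0.42·√0.5 = 0.2970
d₁ = [ln(300/320) + (0.051 + 0.42²/2)·0.5] / 0.2970 = [-0.0645 + 0.0696] / 0.2970 = 0.0170 which rounds to 0.02
d₂ = d₁ − σ√T = 0.0170 − 0.2970 = -0.2799 which rounds to -0.28
e^(−rT) = e^(−0.051·0.5) = 0.9748
N(d₁) = N(0.02) = 0.5080;  N(d₂) = N(-0.28) = 0.3897
C = 300·0.5080 − 320·0.9748·0.3897 = 152.4000 − 121.5615 = 30.8385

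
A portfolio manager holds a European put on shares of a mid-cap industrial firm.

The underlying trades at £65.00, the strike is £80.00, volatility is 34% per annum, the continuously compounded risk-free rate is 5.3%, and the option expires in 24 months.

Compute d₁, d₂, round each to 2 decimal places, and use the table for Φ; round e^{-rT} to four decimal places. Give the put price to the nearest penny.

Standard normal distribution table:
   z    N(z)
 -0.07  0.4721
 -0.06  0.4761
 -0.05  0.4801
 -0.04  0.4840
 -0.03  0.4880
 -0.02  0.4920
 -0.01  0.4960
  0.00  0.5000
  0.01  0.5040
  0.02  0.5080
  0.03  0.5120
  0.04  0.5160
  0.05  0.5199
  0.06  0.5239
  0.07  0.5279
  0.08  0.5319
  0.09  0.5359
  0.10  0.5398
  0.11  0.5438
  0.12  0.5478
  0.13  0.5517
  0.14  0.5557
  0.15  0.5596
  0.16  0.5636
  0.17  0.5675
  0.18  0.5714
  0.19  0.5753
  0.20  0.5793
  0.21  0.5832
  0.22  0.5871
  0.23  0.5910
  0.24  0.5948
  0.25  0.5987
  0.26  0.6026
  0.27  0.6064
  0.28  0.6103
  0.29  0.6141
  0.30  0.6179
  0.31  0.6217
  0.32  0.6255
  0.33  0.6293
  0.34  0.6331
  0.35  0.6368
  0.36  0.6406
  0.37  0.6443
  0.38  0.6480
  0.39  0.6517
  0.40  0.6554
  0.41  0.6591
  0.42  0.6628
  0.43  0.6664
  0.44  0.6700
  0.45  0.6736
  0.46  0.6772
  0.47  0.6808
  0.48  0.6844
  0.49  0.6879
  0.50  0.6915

T = 2;  σ√T = 0.4808
d₁ = [ln(65/80) + (0.053 + 0.34²/2)·2] / 0.4808 = [-0.2076 + 0.2216] / 0.4808 = 0.0290 ⇒ 0.03
d₂ = d₁ − σ√T = 0.0290 − 0.4808 = -0.4518 ⇒ -0.45
e^(−rT) = e^(−0.053·2) = 0.8994
N(−d₂) = N(0.45) = 0.6736;  N(−d₁) = N(-0.03) = 0.4880
P = 80·0.8994·0.6736 − 65·0.4880 = 48.4669 − 31.7200 = 16.7469

£16.75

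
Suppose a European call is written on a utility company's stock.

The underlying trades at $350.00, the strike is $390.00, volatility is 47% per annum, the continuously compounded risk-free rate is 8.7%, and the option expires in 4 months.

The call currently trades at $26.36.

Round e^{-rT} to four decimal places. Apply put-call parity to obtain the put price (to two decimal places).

e^(−rT) = e^(−0.087·0.3333) = 0.9714
Put-call parity: C − P = S − K·e^(−rT) = 350 − 390·0.9714 = 350 − 378.8460 = -28.8460
P = C − (C − P) = 26.36 − (-28.8460) = 55.2060

$55.21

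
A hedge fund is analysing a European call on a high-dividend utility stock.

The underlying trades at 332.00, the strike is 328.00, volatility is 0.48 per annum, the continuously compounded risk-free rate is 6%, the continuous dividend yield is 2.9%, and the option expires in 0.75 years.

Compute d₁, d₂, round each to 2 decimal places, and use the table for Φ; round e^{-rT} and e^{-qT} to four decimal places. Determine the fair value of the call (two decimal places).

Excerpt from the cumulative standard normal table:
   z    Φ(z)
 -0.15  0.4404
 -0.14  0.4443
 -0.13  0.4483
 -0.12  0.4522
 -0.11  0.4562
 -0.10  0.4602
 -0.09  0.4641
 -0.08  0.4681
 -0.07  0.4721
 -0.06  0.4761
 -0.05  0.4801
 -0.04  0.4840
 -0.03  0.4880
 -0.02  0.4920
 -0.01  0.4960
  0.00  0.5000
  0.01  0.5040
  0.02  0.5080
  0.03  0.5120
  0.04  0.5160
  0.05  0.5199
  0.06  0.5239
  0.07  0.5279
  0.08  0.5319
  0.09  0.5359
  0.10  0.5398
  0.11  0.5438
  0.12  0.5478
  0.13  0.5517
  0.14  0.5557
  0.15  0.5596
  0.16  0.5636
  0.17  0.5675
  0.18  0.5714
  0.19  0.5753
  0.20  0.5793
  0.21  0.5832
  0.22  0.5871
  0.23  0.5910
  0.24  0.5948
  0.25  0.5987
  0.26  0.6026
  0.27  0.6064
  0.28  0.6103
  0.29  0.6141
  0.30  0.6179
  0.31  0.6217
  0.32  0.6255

57.70

T = 0.75;  σ√T = 0.4157
d₁ = [ln(332/328) + (0.06 − 0.029 + 0.48²/2)·0.75] / 0.4157 = [0.0121 + 0.1096] / 0.4157 = 0.2929 → 0.29
d₂ = d₁ − σ√T = 0.2929 − 0.4157 = -0.1228 → -0.12
exp(−qT) = exp(−0.029·0.75) = 0.9785;  exp(−rT) = exp(−0.06·0.75) = 0.9560
N(d₁) = N(0.29) = 0.6141;  N(d₂) = N(-0.12) = 0.4522
C = 332·0.9785·0.6141 − 328·0.9560·0.4522 = 199.4978 − 141.7954 = 57.7023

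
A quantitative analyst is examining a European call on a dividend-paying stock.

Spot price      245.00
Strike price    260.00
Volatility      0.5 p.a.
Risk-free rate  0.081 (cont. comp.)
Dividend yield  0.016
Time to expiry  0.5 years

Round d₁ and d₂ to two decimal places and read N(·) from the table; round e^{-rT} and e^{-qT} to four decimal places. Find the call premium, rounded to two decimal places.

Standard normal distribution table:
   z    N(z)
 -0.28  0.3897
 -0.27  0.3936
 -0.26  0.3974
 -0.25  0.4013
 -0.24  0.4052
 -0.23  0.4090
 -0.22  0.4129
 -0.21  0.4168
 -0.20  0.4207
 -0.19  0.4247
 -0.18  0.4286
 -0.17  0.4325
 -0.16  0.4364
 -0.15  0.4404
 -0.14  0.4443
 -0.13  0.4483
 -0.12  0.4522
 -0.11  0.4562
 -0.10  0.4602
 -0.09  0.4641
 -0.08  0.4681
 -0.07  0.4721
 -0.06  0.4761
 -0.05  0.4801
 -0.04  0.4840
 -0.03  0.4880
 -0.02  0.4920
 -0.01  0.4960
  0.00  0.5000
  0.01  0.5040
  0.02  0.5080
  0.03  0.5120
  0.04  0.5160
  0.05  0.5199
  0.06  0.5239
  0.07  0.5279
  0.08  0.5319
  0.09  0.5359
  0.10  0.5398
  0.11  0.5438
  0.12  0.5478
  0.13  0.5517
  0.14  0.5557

σ√T = 0.5·√0.5 = 0.3536
ln(S/K) + (r − q + σ²/2)T = ln(245/260) + (0.081 − 0.016 + 0.5²/2)·0.5 = -0.0594 + 0.0950 = 0.0356
d₁ = 0.0356 / 0.3536 = 0.1006 which rounds to 0.10
d₂ = d₁ − σ√T = 0.1006 − 0.3536 = -0.2529 which rounds to -0.25
exp(−qT) = exp(−0.016·0.5) = 0.9920;  exp(−rT) = exp(−0.081·0.5) = 0.9603
C = 245·0.9920·N(0.10) − 260·0.9603·N(-0.25) = 245·0.9920·0.5398 − 260·0.9603·0.4013 = 131.1930 − 100.1958 = 30.9972

31.00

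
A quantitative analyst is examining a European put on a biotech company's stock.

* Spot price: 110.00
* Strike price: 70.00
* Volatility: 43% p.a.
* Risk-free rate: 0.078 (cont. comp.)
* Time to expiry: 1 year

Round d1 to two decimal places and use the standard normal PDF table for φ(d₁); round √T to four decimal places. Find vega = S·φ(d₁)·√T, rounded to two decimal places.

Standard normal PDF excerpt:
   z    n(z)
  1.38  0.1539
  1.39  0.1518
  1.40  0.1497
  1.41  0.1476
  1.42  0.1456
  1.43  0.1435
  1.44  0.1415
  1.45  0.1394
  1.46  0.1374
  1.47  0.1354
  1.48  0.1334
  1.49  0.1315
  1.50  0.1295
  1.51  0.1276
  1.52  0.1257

σ√T = 0.43 × 1.0000 = 0.4300
d₁ = [ln(110/70) + (0.078 + 0.43²/2)·1] / 0.4300 = [0.4520 + 0.1704] / 0.4300 = 1.4475 ⇒ 1.45
√T = √1 = 1.0000
φ(d₁) = φ(1.45) = 0.1394
vega = S·φ(d₁)·√T = 110·0.1394·1.0000 = 15.3340
(The call has the same vega.)

15.33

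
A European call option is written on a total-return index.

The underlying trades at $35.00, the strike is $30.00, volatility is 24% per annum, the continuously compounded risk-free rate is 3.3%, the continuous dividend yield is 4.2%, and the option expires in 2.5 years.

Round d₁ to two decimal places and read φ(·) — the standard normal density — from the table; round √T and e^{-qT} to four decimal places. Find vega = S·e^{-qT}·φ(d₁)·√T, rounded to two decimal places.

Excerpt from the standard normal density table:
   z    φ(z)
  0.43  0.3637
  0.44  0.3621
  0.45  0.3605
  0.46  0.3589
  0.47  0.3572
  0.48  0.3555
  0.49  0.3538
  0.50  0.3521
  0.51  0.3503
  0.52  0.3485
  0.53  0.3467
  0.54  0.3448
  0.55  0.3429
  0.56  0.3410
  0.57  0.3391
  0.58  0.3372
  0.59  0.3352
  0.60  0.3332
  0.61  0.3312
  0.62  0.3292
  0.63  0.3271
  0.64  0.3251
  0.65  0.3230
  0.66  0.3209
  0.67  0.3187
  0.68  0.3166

17.18

T = 2.5;  σ√T = 0.3795
d₁ = [ln(35/30) + (0.033 − 0.042 + ½·0.24²)·2.5] / (σ√T) = (0.1542 + 0.0495) / 0.3795 = 0.5367 which rounds to 0.54
√T = √2.5 = 1.5811
φ(d₁) = φ(0.54) = 0.3448
exp(−qT) = exp(−0.042·2.5) = 0.9003
vega = S·exp(−qT)·φ(d₁)·√T = 35·0.9003·0.3448·1.5811 = 17.1784
(Vega is the same for a European call and put with the same parameters.)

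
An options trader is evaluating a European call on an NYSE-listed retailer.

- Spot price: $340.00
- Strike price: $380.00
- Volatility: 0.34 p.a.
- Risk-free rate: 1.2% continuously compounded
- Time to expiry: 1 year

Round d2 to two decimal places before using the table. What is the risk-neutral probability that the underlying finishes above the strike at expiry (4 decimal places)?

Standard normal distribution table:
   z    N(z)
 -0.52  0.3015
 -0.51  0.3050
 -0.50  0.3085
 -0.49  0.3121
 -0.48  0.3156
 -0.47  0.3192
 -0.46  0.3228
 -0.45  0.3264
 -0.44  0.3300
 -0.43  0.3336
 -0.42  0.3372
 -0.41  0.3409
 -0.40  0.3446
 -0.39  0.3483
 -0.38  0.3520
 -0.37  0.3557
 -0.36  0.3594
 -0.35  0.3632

0.3228

σ√T = 0.34·√1 = 0.3400
d₁ = [ln(340/380) + (0.012 + ½·0.34²)·1] / (σ√T) = (-0.1112 + 0.0698) / 0.3400 = -0.1218 ≈ -0.12
d₂ = -0.1218 − 0.3400 = -0.4618 ≈ -0.46
Risk-neutral Pr[S_T > K] = N(d₂) = N(-0.46) = 0.3228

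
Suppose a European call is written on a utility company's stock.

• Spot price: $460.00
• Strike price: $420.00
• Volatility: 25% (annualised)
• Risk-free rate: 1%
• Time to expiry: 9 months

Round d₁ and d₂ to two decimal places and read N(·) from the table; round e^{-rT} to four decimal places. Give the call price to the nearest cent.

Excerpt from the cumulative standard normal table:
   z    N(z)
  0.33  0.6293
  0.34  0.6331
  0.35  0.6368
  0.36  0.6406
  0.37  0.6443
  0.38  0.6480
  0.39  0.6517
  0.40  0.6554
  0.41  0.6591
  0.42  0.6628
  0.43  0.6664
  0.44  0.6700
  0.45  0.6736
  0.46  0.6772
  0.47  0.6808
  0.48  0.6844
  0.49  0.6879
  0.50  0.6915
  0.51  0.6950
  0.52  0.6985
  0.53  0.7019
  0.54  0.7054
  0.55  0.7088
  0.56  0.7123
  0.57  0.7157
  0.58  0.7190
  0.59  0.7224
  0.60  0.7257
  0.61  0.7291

σ√T = 0.25 × 0.8660 = 0.2165
ln(S/K) + (r + σ²/2)T = ln(460/420) + (0.01 + 0.25²/2)·0.75 = 0.0910 + 0.0309 = 0.1219
d₁ = 0.1219 / 0.2165 = 0.5631 → 0.56
d₂ = d₁ − σ√T = 0.5631 − 0.2165 = 0.3466 → 0.35
e^(−rT) = e^(−0.01·0.75) = 0.9925
N(d₁) = N(0.56) = 0.7123;  N(d₂) = N(0.35) = 0.6368
C = 460·0.7123 − 420·0.9925·0.6368 = 327.6580 − 265.4501 = 62.2079

$62.21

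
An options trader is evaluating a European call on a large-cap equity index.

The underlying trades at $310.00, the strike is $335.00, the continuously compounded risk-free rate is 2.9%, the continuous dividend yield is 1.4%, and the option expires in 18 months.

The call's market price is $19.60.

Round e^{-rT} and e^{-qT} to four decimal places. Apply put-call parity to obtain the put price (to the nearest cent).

exp(−qT) = exp(−0.014·1.5) = 0.9792;  exp(−rT) = exp(−0.029·1.5) = 0.9574
Put-call parity: C − P = S·e^(−qT) − K·e^(−rT) = 310·0.9792 − 335·0.9574 = 303.5520 − 320.7290 = -17.1770
P = C − (C − P) = 19.60 − (-17.1770) = 36.7770

$36.78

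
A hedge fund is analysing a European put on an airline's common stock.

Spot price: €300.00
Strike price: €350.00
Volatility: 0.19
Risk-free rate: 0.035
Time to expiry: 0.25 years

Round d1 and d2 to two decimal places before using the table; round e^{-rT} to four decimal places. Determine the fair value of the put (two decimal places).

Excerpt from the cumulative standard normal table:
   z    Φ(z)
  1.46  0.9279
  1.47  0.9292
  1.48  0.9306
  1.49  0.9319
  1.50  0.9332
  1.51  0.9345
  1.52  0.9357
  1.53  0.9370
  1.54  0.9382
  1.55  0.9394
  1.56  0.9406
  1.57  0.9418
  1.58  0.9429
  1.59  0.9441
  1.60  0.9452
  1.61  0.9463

σ√T = 0.19·√0.25 = 0.0950
d₁ = [ln(300/350) + (0.035 + 0.19²/2)·0.25] / 0.0950 = [-0.1542 + 0.0133] / 0.0950 = -1.4830 ⇒ -1.48
d₂ = d₁ − σ√T = -1.4830 − 0.0950 = -1.5780 ⇒ -1.58
e^(−rT) = e^(−0.035·0.25) = 0.9913
N(−d₂) = N(1.58) = 0.9429;  N(−d₁) = N(1.48) = 0.9306
P = 350·0.9913·0.9429 − 300·0.9306 = 327.1439 − 279.1800 = 47.9639

€47.96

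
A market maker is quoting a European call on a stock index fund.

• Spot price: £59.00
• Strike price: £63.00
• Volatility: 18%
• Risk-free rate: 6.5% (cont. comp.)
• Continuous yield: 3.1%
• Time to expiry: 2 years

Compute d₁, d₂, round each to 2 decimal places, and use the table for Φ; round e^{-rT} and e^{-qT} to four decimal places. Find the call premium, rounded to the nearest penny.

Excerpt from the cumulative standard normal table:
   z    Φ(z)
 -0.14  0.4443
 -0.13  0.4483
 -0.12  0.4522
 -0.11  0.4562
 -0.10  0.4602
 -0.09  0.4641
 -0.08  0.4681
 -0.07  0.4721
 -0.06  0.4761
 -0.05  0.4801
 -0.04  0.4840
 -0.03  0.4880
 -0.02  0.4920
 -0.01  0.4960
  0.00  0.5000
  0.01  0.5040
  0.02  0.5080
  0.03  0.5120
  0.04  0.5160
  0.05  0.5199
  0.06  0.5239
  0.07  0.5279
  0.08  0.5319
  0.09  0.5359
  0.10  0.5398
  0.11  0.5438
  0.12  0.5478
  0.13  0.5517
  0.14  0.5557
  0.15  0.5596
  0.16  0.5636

T = 2;  σ√T = 0.2546
ln(S/K) + (r − q + σ²/2)T = ln(59/63) + (0.065 − 0.031 + 0.18²/2)·2 = -0.0656 + 0.1004 = 0.0348
d₁ = 0.0348 / 0.2546 = 0.1367 ≈ 0.14
d₂ = d₁ − σ√T = 0.1367 − 0.2546 = -0.1178 ≈ -0.12
exp(−qT) = exp(−0.031·2) = 0.9399;  exp(−rT) = exp(−0.065·2) = 0.8781
C = 59·0.9399·N(0.14) − 63·0.8781·N(-0.12) = 59·0.9399·0.5557 − 63·0.8781·0.4522 = 30.8158 − 25.0158 = 5.8000

£5.80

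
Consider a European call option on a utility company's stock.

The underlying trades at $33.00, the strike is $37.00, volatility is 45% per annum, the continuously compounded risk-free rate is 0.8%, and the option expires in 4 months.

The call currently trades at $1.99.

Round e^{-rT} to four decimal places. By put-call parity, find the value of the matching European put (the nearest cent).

$5.89

exp(−rT) = exp(−0.008·0.3333) = 0.9973
Put-call parity: C − P = S − K·e^(−rT) = 33 − 37·0.9973 = 33 − 36.9001 = -3.9001
P = C − (C − P) = 1.99 − (-3.9001) = 5.8901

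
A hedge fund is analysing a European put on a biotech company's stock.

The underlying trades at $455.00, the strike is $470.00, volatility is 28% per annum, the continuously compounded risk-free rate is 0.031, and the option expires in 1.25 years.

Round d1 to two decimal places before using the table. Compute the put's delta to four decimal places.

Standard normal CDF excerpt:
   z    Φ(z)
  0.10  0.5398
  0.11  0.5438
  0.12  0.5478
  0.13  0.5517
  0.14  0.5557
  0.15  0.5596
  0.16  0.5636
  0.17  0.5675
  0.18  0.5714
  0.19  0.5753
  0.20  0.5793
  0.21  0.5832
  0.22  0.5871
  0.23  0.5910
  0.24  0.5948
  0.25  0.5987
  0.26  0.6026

-0.4286

σ√T = 0.28·√1.25 = 0.3130
d₁ = [ln(455/470) + (0.031 + ½·0.28²)·1.25] / (σ√T) = (-0.0324 + 0.0878) / 0.3130 = 0.1767 ≈ 0.18
N(d₁) = N(0.18) = 0.5714
Δ_put = N(d₁) − 1 = 0.5714 − 1 = -0.4286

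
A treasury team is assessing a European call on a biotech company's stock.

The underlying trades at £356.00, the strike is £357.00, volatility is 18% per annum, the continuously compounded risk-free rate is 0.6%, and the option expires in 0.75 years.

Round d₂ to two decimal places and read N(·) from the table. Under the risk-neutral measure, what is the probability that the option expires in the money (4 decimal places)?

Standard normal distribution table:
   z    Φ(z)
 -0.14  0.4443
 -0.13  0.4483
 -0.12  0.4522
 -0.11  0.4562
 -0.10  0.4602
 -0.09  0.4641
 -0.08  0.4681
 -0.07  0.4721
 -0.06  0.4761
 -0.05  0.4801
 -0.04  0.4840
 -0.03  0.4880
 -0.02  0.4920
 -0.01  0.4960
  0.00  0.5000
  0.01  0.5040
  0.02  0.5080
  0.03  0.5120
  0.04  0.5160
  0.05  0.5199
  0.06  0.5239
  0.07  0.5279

0.4721

T = 0.75;  σ√T = 0.1559
d₁ = [ln(356/357) + (0.006 + 0.18²/2)·0.75] / 0.1559 = [-0.0028 + 0.0166] / 0.1559 = 0.0888 ⇒ 0.09
d₂ = d₁ − σ√T = 0.0888 − 0.1559 = -0.0671 ⇒ -0.07
Pr(exercise) under Q = N(d₂) = 0.4721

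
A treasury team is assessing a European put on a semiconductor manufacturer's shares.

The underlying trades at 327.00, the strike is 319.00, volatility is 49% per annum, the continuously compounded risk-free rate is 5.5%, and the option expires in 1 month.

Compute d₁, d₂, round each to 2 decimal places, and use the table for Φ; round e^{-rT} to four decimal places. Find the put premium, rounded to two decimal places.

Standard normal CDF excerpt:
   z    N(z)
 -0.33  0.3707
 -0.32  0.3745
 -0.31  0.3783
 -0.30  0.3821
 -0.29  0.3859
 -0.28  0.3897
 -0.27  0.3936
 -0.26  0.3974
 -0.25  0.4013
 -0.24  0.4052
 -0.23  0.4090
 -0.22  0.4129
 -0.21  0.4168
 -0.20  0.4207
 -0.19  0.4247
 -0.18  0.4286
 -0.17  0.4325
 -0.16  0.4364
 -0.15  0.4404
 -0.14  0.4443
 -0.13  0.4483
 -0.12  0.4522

σ√T = 0.49·√0.08333 = 0.1415
ln(S/K) + (r + σ²/2)T = ln(327/319) + (0.055 + 0.49²/2)·0.08333 = 0.0248 + 0.0146 = 0.0394
d₁ = 0.0394 / 0.1415 = 0.2782 ⇒ 0.28
d₂ = d₁ − σ√T = 0.2782 − 0.1415 = 0.1368 ⇒ 0.14
exp(−rT) = exp(−0.055·0.08333) = 0.9954
N(−d₂) = N(-0.14) = 0.4443;  N(−d₁) = N(-0.28) = 0.3897
P = 319·0.9954·0.4443 − 327·0.3897 = 141.0797 − 127.4319 = 13.6478

13.65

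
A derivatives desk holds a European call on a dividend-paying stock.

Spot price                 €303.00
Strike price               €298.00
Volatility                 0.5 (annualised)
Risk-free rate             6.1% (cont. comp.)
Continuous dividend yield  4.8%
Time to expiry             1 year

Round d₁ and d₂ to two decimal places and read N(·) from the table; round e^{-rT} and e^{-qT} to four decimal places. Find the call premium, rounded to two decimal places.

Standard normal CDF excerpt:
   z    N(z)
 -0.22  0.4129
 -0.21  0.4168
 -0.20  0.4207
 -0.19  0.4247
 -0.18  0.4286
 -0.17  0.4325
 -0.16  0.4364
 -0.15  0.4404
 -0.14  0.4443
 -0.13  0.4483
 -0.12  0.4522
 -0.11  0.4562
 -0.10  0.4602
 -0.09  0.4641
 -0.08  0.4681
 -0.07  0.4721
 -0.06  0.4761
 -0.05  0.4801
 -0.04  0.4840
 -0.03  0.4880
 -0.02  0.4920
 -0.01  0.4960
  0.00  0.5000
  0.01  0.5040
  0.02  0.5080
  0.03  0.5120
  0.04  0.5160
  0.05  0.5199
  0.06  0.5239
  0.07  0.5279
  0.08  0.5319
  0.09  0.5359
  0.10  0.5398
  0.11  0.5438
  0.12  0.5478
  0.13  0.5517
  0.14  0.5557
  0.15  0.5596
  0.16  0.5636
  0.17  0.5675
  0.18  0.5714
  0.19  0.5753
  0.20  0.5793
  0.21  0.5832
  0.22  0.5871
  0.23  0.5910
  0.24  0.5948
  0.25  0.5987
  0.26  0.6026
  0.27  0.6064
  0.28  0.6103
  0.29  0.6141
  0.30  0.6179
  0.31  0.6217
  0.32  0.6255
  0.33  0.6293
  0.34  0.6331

σ√T = 0.5 × 1.0000 = 0.5000
d₁ = [ln(303/298) + (0.061 − 0.048 + 0.5²/2)·1] / 0.5000 = [0.0166 + 0.1380] / 0.5000 = 0.3093 ⇒ 0.31
d₂ = d₁ − σ√T = 0.3093 − 0.5000 = -0.1907 ⇒ -0.19
e^(−qT) = e^(−0.048·1) = 0.9531;  e^(−rT) = e^(−0.061·1) = 0.9408
N(d₁) = N(0.31) = 0.6217;  N(d₂) = N(-0.19) = 0.4247
C = 303·0.9531·0.6217 − 298·0.9408·0.4247 = 179.5403 − 119.0682 = 60.4721

€60.47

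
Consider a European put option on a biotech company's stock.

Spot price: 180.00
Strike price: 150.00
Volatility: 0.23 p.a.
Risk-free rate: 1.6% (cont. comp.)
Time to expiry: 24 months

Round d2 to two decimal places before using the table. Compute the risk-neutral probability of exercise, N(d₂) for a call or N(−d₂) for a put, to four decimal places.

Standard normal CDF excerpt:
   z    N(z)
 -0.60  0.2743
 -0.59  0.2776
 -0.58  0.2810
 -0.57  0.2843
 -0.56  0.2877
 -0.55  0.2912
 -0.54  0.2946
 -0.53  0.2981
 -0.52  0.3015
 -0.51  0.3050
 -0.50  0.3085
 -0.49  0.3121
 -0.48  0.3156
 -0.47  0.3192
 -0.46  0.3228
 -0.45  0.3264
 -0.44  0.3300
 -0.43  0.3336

σ√T = 0.23 × 1.4142 = 0.3253
d₁ = [ln(180/150) + (0.016 + ½·0.23²)·2] / (σ√T) = (0.1823 + 0.0849) / 0.3253 = 0.8215 ⇒ 0.82
d₂ = 0.8215 − 0.3253 = 0.4963 ⇒ 0.50
Risk-neutral Pr[S_T < K] = N(−d₂) = N(-0.50) = 0.3085

0.3085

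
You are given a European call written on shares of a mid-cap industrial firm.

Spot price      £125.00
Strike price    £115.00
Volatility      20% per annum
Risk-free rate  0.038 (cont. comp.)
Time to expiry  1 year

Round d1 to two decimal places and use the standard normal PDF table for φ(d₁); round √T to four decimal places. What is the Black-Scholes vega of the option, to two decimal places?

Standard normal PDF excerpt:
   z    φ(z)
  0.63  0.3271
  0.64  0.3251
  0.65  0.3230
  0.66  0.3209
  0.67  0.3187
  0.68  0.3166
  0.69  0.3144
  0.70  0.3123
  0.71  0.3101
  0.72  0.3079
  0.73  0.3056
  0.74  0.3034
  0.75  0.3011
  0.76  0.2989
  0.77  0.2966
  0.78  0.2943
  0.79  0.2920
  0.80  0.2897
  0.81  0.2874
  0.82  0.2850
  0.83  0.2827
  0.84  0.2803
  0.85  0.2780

38.76

T = 1;  σ√T = 0.2000
d₁ = [ln(125/115) + (0.038 + 0.2²/2)·1] / 0.2000 = [0.0834 + 0.0580] / 0.2000 = 0.7069 which rounds to 0.71
√T = √1 = 1.0000
φ(d₁) = φ(0.71) = 0.3101
vega = S·φ(d₁)·√T = 125·0.3101·1.0000 = 38.7625
(The put has the same vega.)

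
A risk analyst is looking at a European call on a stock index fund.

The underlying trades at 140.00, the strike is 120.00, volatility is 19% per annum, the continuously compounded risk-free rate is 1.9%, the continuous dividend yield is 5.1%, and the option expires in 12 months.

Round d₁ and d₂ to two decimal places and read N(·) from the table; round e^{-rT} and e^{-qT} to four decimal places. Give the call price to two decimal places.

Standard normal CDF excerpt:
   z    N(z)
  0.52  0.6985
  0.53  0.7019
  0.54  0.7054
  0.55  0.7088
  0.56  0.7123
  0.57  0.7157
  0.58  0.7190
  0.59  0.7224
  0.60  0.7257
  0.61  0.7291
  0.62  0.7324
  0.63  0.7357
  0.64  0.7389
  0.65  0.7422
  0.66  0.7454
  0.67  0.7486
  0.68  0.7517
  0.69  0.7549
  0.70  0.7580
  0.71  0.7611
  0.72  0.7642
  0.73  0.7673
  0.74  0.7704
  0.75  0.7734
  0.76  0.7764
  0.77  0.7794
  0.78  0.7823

T = 1;  σ√T = 0.1900
ln(S/K) + (r − q + σ²/2)T = ln(140/120) + (0.019 − 0.051 + 0.19²/2)·1 = 0.1542 − 0.0140 = 0.1402
d₁ = 0.1402 / 0.1900 = 0.7379 ⇒ 0.74
d₂ = d₁ − σ√T = 0.7379 − 0.1900 = 0.5479 ⇒ 0.55
exp(−qT) = exp(−0.051·1) = 0.9503;  exp(−rT) = exp(−0.019·1) = 0.9812
C = 140·0.9503·N(0.74) − 120·0.9812·N(0.55) = 140·0.9503·0.7704 − 120·0.9812·0.7088 = 102.4956 − 83.4569 = 19.0386

19.04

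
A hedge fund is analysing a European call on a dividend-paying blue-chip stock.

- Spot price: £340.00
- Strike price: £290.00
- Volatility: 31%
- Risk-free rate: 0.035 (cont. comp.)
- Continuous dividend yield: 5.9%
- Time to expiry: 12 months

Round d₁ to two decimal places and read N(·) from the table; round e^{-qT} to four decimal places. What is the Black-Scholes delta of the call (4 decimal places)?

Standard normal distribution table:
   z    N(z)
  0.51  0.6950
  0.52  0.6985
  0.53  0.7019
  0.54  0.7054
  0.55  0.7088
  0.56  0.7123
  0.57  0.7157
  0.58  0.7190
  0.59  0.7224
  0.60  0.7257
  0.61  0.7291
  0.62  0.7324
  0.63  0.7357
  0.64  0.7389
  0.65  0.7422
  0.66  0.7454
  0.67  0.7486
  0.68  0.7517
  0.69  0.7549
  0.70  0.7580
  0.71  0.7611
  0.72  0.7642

0.6810

σ√T = 0.31 × 1.0000 = 0.3100
ln(S/K) + (r − q + σ²/2)T = ln(340/290) + (0.035 − 0.059 + 0.31²/2)·1 = 0.1591 + 0.0241 = 0.1831
d₁ = 0.1831 / 0.3100 = 0.5907 which rounds to 0.59
N(d₁) = N(0.59) = 0.7224
Δ_call = exp(−qT)·N(d₁) = 0.9427·0.7224 = 0.6810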